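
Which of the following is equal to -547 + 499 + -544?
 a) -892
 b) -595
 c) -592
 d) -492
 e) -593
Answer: c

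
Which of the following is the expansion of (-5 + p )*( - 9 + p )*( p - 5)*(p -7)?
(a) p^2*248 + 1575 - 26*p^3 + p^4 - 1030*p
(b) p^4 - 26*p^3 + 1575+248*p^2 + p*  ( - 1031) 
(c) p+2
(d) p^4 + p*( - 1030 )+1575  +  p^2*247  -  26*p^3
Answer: a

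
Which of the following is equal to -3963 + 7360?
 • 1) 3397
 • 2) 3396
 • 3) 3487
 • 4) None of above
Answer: 1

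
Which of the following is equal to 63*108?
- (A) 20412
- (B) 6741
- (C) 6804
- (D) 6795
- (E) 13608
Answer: C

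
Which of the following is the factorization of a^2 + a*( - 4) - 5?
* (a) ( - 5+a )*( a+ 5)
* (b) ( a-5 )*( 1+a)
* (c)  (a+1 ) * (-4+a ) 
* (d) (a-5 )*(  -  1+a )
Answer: b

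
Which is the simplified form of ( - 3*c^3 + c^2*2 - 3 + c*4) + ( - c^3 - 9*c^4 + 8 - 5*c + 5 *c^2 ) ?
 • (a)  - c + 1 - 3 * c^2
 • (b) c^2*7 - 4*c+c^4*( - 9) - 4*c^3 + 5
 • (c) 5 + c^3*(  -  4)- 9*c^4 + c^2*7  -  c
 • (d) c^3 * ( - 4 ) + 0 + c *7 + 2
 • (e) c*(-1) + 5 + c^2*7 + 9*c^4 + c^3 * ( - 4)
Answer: c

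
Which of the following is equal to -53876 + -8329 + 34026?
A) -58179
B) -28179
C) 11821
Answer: B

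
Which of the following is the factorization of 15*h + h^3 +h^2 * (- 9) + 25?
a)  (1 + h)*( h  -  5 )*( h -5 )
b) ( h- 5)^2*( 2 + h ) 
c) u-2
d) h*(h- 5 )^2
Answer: a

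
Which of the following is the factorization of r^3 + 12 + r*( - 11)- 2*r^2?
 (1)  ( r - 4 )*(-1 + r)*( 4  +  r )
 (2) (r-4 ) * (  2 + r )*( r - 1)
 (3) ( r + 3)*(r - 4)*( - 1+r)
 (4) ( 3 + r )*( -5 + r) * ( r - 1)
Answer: 3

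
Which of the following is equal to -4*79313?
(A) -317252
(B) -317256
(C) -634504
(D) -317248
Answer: A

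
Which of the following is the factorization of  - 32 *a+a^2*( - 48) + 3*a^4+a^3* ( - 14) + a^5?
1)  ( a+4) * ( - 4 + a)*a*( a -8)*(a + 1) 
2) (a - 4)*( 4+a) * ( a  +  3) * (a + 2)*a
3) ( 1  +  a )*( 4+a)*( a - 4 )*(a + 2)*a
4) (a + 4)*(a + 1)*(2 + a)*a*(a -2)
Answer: 3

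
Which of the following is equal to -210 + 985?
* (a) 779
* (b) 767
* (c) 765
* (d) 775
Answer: d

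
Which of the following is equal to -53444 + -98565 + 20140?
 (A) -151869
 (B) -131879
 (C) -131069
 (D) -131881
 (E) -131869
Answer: E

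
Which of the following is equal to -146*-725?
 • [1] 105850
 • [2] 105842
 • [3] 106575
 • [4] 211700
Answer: 1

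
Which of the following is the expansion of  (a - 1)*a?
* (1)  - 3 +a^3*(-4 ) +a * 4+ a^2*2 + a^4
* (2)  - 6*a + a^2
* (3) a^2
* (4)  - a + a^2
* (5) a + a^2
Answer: 4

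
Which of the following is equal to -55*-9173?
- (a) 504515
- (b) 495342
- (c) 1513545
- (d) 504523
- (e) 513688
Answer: a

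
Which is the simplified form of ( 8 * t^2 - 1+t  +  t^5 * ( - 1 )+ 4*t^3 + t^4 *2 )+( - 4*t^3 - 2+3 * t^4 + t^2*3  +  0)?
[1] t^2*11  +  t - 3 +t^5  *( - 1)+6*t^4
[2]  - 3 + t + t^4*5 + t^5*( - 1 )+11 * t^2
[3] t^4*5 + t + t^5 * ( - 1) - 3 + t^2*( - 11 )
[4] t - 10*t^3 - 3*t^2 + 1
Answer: 2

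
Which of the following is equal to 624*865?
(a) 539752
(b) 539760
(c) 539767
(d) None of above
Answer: b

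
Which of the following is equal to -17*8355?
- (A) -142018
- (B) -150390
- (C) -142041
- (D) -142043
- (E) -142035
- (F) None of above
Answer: E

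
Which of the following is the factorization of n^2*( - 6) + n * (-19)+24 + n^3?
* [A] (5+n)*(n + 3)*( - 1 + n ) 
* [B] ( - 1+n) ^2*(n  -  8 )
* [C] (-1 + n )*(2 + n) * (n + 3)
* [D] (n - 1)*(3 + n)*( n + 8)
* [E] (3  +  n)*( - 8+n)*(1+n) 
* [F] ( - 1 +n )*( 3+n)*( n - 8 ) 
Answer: F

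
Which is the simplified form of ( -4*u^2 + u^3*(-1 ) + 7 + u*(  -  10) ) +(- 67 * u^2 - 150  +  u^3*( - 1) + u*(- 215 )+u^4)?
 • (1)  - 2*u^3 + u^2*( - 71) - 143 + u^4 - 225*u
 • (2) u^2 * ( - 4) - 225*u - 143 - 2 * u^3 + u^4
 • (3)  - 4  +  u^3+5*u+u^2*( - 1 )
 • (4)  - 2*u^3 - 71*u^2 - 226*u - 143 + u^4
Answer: 1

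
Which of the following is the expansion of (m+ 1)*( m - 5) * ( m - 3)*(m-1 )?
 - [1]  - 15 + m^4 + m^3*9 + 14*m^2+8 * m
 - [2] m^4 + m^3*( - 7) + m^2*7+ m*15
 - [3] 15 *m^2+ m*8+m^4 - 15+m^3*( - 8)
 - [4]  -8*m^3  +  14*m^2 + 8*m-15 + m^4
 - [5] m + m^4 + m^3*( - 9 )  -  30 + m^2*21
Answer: 4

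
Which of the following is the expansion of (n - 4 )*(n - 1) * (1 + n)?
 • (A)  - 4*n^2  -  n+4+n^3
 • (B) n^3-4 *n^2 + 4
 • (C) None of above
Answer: A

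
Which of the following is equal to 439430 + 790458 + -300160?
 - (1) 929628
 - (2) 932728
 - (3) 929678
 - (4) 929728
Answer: 4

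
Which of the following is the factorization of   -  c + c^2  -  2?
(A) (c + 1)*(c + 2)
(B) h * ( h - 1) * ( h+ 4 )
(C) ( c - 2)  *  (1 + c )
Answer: C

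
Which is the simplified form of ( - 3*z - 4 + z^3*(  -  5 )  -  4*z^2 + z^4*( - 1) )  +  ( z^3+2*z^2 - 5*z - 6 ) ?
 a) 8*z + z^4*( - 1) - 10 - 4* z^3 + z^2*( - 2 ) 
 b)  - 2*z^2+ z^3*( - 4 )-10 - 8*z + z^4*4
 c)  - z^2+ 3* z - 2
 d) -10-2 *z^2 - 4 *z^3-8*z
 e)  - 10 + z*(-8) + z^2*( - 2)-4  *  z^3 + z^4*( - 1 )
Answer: e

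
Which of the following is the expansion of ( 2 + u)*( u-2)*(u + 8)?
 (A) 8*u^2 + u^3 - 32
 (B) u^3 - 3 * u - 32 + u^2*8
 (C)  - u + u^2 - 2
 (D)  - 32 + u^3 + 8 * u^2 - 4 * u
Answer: D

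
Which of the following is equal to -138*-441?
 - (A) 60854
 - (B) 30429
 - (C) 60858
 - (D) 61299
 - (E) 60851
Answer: C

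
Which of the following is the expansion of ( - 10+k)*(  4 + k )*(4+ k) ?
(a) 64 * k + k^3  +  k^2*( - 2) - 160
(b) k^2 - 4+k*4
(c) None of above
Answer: c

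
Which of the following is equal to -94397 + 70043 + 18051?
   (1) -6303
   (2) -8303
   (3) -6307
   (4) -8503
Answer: 1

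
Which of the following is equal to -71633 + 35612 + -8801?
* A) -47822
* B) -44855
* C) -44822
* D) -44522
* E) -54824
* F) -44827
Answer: C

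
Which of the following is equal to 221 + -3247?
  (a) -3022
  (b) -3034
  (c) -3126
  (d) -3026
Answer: d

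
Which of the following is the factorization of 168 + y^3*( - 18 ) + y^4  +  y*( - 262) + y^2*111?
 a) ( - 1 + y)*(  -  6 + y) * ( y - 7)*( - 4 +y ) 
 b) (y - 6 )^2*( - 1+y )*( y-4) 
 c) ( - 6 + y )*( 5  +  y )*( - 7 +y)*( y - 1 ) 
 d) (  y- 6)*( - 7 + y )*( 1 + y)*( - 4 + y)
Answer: a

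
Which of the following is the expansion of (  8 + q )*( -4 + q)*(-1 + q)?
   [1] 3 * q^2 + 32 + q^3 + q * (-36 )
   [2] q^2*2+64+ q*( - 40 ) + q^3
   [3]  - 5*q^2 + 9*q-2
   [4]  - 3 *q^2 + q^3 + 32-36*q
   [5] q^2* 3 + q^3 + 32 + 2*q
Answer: 1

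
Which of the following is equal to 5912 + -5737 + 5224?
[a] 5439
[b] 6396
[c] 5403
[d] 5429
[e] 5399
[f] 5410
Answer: e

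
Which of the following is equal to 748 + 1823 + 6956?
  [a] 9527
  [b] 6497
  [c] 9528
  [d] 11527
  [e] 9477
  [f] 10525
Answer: a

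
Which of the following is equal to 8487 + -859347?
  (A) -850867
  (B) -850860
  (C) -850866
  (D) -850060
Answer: B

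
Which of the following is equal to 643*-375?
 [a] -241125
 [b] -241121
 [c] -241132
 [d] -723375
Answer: a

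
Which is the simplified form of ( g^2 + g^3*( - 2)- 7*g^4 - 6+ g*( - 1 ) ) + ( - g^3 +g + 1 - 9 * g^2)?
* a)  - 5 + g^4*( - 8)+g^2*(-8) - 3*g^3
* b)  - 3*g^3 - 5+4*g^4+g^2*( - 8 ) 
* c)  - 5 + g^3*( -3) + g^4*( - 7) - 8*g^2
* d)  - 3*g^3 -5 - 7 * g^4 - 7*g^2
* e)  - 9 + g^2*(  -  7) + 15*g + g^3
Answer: c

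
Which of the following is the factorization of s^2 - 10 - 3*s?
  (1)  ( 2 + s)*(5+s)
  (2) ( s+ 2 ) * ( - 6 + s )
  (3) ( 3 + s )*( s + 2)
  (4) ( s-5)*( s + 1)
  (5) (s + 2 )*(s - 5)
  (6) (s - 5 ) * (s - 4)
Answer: 5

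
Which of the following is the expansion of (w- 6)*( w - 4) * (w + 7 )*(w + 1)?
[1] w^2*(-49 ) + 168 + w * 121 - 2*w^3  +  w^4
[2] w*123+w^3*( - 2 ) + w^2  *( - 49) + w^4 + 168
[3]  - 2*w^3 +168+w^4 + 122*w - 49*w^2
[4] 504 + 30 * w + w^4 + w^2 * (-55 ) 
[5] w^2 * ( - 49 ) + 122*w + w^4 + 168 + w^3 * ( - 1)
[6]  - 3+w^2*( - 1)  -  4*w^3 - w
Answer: 3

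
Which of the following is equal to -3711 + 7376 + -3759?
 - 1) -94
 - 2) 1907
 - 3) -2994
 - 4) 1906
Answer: 1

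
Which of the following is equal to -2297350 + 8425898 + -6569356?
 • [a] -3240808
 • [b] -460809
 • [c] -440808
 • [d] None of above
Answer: c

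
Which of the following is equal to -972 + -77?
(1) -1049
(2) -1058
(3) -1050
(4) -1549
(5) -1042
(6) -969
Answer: 1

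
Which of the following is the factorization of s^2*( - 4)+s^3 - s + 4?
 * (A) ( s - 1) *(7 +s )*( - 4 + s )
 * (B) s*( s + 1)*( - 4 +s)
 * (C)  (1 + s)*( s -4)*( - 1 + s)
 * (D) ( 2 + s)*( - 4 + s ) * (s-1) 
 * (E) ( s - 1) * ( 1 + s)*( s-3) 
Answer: C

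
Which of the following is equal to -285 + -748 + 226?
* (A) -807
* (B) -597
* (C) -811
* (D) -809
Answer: A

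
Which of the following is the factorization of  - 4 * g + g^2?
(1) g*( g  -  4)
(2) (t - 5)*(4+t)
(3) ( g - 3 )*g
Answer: 1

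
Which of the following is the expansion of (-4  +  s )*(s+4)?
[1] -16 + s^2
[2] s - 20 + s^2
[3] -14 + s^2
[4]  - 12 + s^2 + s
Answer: 1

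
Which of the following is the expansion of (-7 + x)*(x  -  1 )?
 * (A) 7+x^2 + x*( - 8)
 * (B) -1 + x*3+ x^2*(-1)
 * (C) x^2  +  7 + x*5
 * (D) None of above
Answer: A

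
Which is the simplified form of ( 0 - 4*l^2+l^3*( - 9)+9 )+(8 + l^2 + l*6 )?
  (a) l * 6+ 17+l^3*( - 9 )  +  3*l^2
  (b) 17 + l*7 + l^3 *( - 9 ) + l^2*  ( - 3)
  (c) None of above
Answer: c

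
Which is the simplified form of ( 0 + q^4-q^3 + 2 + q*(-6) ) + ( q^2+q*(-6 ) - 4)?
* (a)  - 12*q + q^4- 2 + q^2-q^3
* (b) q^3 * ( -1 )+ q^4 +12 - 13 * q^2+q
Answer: a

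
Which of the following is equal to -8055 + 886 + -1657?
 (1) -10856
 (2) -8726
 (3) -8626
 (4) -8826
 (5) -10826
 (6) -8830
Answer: 4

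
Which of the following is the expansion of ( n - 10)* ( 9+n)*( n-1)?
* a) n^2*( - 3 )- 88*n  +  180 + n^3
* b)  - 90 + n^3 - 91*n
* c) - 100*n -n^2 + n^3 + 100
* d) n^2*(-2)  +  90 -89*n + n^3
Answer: d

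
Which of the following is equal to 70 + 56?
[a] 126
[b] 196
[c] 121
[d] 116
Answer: a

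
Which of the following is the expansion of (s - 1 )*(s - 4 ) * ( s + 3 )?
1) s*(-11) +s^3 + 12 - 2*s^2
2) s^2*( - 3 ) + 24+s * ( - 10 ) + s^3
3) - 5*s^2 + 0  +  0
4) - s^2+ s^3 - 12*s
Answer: 1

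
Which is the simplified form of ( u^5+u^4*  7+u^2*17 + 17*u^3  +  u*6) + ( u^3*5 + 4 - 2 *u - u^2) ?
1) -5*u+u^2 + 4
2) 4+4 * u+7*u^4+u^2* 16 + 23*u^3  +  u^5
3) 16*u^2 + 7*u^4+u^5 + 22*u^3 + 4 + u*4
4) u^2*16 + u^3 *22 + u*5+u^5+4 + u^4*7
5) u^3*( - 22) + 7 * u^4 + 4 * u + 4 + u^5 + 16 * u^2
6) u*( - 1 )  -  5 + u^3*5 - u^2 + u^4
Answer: 3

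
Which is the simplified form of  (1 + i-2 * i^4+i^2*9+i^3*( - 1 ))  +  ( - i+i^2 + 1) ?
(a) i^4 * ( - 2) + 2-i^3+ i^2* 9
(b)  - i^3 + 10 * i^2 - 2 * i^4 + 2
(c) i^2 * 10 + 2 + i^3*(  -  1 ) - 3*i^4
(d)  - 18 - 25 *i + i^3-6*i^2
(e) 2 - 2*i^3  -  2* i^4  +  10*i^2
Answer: b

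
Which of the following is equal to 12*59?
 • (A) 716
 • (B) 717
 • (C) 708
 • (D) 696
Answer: C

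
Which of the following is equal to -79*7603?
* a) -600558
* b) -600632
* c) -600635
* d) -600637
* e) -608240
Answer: d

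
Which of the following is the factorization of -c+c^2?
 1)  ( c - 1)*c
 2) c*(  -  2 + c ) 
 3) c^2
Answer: 1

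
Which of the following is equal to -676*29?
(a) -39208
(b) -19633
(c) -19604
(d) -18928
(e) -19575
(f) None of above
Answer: c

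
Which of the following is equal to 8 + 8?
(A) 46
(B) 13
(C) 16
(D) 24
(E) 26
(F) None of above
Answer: C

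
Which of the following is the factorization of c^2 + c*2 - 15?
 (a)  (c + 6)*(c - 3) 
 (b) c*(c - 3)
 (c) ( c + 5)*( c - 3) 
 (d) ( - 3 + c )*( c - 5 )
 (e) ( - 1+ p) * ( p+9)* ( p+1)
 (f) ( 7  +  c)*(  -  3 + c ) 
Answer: c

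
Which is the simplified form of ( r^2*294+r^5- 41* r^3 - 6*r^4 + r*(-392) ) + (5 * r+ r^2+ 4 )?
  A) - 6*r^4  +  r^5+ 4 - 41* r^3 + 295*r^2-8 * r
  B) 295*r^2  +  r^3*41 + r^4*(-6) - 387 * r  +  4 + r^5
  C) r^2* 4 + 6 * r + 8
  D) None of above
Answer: D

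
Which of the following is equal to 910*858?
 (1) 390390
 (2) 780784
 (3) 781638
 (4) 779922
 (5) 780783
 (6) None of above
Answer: 6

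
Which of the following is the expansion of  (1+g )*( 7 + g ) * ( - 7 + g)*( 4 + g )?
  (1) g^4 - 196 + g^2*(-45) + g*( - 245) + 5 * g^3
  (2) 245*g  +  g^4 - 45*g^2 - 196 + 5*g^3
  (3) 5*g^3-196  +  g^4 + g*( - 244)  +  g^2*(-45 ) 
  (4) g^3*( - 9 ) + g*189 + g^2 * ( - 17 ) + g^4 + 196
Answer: 1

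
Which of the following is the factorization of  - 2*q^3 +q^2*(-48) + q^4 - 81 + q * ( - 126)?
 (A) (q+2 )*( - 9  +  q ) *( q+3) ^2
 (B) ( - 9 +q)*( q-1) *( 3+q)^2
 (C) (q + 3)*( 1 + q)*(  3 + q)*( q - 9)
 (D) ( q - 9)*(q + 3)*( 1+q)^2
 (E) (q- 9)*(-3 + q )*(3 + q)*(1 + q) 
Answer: C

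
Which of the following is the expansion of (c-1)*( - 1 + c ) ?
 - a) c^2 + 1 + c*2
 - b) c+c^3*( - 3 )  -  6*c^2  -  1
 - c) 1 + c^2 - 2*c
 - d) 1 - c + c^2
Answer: c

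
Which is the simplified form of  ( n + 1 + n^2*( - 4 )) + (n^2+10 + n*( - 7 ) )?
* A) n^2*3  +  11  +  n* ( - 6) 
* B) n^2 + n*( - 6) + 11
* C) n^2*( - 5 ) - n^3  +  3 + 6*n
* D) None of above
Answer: D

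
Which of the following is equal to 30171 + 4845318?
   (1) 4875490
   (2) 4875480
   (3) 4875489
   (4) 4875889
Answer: 3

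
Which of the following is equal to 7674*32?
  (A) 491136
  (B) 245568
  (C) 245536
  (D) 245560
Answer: B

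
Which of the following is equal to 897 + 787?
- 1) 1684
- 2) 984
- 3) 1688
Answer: 1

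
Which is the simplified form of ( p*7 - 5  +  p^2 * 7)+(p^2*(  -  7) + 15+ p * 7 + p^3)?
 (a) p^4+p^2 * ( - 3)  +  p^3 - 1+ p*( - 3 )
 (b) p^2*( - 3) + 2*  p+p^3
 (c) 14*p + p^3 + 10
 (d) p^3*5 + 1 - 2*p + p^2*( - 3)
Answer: c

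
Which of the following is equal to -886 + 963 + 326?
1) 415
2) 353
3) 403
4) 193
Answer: 3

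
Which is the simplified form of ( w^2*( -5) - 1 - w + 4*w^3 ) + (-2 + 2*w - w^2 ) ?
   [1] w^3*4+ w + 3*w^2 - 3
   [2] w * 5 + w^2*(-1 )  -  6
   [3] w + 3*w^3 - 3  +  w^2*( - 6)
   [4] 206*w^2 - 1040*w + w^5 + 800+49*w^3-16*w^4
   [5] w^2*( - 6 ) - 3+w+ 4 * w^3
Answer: 5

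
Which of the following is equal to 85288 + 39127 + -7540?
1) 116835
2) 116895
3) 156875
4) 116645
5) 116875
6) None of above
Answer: 5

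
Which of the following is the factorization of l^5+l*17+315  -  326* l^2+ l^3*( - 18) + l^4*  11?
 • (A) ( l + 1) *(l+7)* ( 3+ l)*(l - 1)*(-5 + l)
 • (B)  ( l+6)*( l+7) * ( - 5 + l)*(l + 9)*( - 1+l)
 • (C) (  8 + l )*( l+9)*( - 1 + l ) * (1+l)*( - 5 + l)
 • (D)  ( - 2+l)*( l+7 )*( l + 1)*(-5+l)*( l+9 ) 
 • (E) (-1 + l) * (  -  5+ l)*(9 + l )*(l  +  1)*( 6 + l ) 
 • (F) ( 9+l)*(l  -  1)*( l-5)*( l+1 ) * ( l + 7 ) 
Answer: F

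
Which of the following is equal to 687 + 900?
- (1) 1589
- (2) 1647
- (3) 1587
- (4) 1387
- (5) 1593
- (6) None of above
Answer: 3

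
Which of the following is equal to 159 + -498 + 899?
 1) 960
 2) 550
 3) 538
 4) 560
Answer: 4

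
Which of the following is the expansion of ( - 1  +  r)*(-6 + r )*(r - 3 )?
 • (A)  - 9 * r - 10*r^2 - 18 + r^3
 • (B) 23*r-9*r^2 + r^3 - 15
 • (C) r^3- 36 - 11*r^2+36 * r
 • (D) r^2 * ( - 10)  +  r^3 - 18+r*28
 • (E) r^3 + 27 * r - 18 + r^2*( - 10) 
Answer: E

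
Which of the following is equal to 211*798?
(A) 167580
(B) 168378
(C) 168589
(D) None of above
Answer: B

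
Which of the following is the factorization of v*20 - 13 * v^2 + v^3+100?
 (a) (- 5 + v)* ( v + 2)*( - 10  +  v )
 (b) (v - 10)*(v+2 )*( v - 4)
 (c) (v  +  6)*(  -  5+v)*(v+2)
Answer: a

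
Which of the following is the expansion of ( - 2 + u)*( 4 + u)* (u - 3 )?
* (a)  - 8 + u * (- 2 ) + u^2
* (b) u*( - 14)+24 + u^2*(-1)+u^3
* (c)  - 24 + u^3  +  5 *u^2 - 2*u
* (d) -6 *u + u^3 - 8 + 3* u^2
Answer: b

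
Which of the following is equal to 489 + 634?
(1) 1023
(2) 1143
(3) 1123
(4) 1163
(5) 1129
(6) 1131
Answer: 3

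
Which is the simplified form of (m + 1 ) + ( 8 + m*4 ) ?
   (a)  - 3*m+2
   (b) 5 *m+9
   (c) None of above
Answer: b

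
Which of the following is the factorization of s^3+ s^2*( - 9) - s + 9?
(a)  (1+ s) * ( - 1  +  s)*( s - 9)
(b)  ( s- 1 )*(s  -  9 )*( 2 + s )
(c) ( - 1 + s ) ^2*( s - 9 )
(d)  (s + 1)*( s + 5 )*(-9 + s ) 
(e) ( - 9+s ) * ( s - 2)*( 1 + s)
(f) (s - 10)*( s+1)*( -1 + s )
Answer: a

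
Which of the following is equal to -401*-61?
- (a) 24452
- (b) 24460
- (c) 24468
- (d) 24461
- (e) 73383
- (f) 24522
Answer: d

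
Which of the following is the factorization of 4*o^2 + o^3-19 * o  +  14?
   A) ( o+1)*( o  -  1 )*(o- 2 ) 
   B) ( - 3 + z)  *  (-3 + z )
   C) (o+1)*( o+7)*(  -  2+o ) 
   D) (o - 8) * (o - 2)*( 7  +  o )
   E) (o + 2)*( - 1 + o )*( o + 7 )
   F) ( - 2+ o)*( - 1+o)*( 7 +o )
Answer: F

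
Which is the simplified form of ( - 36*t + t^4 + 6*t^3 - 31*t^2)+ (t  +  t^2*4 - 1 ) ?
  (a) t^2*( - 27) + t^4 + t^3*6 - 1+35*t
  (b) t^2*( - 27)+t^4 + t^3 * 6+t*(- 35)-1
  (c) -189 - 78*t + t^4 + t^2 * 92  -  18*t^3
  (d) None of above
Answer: b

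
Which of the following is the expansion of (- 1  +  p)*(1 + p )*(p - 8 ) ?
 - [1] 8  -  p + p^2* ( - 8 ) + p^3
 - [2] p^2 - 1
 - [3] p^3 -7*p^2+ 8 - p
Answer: 1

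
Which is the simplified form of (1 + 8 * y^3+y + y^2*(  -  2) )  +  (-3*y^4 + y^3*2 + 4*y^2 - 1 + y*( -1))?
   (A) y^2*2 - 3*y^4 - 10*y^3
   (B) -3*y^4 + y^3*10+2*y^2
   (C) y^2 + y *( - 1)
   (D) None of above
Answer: B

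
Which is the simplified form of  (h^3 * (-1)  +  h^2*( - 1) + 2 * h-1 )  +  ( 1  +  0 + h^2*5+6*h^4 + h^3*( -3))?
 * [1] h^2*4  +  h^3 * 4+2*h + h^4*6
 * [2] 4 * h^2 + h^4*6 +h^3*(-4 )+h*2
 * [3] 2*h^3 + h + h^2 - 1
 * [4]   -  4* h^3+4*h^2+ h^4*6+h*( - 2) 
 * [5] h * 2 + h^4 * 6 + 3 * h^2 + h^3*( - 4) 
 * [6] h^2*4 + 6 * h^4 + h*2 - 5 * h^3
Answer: 2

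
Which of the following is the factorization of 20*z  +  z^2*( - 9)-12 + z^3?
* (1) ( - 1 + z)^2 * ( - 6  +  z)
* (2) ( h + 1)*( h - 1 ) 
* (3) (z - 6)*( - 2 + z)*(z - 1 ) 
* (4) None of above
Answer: 3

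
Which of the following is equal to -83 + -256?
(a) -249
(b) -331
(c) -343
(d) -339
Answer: d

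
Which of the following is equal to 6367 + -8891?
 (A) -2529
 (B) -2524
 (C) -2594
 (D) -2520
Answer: B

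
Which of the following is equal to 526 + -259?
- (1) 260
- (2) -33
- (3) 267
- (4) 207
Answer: 3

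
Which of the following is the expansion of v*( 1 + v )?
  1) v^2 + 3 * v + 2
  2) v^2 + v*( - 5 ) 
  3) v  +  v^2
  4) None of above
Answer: 3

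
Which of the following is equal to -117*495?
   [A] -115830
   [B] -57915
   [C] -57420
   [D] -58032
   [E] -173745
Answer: B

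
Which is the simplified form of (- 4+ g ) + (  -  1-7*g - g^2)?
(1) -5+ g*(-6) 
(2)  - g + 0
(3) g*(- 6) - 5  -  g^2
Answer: 3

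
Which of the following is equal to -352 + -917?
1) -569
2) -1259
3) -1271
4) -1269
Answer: 4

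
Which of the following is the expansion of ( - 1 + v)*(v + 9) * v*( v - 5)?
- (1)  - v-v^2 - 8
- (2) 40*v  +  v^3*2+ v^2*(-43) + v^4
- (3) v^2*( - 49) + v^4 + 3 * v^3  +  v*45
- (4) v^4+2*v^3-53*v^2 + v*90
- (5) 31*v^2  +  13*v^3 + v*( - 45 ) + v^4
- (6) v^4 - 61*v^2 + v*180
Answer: 3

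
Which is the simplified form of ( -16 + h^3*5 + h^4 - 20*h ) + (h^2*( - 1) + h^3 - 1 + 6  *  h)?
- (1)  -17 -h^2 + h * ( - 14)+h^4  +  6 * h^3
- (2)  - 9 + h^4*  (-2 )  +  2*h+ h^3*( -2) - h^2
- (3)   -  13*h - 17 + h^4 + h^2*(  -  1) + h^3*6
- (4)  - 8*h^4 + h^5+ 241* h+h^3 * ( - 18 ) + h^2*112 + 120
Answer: 1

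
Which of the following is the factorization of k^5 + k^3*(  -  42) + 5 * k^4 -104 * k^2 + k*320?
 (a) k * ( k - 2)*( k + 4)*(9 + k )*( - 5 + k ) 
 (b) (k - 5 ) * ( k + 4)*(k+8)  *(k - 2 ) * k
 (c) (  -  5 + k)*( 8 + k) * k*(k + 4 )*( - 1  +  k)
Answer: b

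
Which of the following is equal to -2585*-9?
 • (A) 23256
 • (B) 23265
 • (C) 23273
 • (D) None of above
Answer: B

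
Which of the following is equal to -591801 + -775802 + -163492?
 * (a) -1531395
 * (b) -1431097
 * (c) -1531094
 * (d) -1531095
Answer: d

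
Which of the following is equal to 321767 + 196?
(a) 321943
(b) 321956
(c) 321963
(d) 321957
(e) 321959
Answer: c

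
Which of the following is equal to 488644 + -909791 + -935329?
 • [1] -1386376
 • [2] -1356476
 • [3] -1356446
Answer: 2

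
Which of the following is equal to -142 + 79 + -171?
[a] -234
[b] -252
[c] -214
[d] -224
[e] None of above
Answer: a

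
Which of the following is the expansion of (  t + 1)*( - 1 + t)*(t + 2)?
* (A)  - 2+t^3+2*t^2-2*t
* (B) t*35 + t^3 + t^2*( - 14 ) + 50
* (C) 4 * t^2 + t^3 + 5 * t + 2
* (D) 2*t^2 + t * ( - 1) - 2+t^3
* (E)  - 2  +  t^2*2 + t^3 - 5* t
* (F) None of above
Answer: D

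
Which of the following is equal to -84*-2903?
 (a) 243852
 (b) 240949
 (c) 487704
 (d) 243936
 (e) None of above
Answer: a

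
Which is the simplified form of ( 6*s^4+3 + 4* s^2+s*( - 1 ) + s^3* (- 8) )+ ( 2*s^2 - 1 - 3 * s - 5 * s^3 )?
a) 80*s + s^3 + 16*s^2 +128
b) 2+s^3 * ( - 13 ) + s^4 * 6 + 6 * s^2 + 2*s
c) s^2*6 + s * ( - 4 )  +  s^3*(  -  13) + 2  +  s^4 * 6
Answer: c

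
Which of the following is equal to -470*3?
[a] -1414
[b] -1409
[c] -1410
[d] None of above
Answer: c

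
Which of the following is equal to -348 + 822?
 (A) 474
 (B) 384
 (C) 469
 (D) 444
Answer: A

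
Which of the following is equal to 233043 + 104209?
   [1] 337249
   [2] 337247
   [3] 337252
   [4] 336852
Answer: 3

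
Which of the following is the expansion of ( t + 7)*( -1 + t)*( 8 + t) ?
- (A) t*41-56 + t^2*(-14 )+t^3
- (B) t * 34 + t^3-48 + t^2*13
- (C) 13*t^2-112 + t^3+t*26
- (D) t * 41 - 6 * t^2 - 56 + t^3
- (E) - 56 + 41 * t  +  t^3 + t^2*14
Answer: E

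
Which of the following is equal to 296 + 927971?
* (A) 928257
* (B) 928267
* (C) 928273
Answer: B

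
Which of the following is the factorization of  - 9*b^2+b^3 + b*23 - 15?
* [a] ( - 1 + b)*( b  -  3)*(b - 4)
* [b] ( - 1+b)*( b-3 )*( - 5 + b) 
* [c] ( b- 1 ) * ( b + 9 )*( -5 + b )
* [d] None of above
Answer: b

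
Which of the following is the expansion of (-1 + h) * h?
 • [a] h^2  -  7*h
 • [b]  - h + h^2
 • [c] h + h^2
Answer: b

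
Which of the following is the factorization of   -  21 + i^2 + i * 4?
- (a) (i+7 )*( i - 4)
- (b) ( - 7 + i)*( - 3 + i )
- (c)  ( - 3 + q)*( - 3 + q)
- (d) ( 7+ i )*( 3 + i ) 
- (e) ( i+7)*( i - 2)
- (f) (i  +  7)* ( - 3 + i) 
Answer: f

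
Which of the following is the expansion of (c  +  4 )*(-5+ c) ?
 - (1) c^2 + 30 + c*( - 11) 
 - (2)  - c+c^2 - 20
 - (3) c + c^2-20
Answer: 2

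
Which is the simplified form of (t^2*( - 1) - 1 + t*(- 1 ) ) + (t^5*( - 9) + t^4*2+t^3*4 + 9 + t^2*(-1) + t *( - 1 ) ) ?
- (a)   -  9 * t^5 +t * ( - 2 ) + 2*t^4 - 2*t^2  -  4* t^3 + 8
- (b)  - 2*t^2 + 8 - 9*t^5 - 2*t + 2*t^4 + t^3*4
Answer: b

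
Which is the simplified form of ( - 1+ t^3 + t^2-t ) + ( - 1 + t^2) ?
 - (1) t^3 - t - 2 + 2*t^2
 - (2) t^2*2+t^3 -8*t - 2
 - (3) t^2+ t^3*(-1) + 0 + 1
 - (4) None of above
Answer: 1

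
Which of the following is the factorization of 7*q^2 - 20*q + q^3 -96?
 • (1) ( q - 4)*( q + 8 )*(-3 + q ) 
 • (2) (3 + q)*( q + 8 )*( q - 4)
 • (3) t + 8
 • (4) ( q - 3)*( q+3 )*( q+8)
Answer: 2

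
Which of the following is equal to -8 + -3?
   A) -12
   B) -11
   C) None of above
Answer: B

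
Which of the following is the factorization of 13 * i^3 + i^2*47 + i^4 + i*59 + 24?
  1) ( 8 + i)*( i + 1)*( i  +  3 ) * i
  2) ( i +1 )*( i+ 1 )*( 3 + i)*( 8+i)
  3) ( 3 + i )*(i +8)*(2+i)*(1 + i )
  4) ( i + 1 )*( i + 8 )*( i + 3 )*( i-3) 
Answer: 2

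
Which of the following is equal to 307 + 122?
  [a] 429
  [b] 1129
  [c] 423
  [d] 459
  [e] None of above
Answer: a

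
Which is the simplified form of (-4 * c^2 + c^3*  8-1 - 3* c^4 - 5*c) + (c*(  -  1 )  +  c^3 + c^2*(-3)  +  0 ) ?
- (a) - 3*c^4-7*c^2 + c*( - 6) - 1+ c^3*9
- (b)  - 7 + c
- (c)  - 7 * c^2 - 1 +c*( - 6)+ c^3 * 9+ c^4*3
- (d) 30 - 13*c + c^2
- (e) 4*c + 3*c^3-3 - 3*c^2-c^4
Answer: a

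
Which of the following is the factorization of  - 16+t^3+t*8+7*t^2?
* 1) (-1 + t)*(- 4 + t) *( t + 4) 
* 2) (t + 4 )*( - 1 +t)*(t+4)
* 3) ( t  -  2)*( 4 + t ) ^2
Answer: 2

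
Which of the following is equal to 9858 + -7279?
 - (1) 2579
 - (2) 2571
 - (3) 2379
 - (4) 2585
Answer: 1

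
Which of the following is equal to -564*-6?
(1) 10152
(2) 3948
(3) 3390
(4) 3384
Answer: 4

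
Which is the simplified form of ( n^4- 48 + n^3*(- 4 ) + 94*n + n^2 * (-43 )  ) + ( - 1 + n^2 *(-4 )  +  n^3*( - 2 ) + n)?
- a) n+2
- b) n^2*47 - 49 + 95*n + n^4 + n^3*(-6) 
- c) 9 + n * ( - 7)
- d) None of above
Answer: d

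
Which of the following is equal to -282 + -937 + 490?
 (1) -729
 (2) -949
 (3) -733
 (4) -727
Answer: 1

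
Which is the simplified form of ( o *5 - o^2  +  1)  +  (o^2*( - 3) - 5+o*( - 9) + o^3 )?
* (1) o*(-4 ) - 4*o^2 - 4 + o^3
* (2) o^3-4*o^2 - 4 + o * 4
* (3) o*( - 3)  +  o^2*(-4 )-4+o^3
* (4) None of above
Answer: 1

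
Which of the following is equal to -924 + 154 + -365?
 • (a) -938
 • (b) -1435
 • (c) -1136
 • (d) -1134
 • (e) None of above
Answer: e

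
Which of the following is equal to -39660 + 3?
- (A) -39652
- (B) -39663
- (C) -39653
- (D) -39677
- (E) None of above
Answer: E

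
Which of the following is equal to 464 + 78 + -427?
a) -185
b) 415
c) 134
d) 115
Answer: d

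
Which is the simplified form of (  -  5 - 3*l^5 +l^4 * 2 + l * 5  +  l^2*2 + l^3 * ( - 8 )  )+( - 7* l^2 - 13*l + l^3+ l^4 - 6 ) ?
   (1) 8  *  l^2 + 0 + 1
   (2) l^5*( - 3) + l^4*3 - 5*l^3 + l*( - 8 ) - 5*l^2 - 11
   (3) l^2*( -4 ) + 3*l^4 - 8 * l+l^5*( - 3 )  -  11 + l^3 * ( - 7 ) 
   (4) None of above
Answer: 4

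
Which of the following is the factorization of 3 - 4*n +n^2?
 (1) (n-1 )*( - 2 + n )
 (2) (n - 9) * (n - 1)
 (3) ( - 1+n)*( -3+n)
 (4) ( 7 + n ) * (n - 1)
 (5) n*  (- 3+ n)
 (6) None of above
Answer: 3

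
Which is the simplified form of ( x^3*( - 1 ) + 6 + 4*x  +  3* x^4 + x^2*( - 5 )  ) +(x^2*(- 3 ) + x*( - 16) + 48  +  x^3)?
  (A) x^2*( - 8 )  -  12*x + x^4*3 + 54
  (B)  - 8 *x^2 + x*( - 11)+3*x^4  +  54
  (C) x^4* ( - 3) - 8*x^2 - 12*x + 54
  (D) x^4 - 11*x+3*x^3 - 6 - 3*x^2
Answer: A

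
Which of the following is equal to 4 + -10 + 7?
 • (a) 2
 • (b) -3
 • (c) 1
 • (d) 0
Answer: c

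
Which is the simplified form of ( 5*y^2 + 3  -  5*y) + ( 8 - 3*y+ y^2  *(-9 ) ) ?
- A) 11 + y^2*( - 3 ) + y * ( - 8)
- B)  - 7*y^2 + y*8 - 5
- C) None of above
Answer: C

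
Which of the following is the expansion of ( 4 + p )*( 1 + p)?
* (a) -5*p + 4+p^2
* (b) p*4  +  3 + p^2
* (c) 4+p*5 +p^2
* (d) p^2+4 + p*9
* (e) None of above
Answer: c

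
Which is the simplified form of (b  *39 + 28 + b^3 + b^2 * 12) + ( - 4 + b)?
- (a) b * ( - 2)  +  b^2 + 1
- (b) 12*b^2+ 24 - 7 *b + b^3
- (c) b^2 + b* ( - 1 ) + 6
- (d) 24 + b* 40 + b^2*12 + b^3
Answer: d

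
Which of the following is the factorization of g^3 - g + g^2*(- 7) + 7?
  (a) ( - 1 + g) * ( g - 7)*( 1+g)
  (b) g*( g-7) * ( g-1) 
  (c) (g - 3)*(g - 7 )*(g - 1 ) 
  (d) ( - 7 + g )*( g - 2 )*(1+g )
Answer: a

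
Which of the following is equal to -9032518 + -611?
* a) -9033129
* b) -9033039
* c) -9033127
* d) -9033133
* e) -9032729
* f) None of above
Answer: a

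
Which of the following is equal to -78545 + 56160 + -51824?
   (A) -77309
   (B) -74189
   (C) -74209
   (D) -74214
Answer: C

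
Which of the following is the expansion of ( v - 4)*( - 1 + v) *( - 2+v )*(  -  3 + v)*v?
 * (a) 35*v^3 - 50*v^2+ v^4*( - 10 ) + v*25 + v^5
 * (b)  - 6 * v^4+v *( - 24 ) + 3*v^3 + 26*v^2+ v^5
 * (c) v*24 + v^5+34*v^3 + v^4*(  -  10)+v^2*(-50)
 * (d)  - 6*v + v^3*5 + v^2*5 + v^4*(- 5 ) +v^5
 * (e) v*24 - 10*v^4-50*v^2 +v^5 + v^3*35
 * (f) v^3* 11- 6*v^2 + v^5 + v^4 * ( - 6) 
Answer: e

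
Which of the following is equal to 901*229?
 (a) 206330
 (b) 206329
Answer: b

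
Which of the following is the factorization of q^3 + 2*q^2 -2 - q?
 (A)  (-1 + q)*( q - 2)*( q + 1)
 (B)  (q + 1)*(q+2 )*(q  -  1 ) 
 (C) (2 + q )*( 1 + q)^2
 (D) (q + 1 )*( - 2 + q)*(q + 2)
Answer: B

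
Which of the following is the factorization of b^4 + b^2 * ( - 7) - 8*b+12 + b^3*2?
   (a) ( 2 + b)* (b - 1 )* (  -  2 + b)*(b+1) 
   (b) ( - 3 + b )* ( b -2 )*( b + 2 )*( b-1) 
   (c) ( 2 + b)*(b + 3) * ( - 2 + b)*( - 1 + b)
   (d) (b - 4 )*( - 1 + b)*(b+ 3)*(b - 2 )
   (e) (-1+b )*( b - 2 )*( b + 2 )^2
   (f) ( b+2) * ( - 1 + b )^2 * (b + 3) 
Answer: c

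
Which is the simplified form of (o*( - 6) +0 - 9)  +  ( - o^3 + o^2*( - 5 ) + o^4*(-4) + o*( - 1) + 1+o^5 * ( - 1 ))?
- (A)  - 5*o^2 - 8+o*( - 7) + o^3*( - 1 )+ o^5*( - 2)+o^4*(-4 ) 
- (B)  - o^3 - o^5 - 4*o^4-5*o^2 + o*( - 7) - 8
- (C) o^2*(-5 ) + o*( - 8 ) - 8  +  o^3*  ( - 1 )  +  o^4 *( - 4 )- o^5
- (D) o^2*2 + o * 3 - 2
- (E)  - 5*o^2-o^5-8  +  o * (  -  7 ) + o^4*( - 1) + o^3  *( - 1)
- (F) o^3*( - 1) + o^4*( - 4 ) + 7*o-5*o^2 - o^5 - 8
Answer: B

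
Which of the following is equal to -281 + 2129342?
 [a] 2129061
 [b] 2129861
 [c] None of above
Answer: a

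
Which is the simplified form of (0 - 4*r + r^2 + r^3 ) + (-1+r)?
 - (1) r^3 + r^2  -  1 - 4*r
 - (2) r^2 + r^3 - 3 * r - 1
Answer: 2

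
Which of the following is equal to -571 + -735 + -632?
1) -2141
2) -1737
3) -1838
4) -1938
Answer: 4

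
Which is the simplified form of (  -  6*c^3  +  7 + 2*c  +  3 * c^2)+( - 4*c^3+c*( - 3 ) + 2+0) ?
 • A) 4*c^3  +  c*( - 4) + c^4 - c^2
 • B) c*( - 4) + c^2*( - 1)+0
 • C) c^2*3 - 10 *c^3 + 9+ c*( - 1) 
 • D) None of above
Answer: C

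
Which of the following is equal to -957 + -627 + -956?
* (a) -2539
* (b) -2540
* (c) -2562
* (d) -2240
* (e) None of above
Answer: b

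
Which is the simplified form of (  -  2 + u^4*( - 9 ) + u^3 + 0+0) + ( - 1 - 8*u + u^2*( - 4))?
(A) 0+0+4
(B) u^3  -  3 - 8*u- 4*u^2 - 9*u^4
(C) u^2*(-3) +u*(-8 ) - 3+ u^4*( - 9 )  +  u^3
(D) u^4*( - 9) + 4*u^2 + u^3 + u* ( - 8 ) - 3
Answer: B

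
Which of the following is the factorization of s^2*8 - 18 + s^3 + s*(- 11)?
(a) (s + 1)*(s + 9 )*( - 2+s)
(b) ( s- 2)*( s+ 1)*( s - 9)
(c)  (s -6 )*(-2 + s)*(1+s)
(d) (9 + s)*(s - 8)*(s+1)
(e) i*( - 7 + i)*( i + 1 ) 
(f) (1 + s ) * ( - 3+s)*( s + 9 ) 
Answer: a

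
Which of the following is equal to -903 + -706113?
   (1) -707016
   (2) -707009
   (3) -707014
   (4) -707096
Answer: 1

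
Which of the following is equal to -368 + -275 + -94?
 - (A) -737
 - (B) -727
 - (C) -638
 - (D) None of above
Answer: A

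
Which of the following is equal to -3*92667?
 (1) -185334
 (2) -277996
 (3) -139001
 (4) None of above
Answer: 4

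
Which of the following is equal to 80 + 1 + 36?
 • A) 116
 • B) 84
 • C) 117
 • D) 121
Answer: C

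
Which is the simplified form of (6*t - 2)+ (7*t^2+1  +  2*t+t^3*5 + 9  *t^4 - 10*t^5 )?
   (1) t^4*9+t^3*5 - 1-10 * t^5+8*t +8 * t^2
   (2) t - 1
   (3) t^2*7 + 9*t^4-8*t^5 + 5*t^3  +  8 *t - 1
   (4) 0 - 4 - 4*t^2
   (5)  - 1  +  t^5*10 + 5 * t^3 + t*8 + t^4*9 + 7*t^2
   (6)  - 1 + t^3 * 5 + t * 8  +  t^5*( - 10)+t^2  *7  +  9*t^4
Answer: 6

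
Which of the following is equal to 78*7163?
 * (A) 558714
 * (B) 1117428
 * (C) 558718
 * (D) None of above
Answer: A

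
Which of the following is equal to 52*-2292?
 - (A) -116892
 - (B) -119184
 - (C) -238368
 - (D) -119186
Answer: B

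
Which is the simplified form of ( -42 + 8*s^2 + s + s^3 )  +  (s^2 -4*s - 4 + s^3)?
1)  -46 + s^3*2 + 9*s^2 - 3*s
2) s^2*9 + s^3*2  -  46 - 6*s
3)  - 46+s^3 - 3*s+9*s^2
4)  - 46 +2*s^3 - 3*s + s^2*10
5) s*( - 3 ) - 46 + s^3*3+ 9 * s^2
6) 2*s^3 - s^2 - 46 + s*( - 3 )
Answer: 1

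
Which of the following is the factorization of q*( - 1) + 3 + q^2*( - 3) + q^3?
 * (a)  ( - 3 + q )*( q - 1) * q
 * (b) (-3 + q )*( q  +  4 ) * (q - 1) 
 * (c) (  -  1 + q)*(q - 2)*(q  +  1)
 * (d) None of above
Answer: d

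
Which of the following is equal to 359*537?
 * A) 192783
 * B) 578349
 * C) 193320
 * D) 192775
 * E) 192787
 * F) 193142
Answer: A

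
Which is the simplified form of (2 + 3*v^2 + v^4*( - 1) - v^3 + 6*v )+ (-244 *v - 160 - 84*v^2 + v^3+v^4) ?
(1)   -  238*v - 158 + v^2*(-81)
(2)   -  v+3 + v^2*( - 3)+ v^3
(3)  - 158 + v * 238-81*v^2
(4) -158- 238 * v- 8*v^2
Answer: 1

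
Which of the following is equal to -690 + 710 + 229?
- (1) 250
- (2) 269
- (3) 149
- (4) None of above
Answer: 4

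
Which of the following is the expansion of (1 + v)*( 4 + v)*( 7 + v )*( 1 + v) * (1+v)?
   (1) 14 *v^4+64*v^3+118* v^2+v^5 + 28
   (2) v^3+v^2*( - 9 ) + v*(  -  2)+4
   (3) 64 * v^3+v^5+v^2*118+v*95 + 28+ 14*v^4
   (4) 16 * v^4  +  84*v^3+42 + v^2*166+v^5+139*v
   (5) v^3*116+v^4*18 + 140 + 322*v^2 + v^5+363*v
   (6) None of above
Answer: 3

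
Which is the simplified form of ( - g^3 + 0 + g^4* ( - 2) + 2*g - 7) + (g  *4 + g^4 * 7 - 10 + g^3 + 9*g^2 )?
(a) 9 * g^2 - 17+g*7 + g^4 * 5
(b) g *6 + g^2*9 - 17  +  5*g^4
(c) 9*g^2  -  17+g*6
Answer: b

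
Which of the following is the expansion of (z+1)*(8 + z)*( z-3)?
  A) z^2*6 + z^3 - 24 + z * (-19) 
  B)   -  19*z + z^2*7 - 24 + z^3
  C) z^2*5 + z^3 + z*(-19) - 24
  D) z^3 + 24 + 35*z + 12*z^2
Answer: A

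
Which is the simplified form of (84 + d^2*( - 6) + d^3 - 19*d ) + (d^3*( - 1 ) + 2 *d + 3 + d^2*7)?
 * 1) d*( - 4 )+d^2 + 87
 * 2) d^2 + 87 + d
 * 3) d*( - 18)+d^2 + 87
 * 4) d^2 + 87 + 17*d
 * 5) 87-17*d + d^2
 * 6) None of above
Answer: 5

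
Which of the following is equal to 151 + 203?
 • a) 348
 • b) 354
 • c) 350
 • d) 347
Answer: b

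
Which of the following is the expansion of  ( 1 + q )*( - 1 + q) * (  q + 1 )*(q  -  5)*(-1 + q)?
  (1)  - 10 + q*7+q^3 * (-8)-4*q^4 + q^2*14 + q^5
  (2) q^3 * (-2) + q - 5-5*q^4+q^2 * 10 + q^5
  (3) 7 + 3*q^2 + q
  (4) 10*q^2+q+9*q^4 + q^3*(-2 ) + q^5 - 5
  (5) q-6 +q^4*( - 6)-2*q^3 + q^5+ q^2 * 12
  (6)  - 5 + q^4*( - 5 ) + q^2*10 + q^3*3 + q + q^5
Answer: 2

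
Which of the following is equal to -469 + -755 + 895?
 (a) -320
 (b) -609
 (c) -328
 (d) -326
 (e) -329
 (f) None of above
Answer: e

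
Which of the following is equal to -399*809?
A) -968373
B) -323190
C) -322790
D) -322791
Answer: D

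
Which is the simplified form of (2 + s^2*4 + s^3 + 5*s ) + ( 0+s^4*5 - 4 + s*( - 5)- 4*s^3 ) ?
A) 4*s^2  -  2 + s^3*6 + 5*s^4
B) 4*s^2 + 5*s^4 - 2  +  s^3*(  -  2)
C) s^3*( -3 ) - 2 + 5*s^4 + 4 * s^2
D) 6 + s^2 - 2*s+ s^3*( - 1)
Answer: C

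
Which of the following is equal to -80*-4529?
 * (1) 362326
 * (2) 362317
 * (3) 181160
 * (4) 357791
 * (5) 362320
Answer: 5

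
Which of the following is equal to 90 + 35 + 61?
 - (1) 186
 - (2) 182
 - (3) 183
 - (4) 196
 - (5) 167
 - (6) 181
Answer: 1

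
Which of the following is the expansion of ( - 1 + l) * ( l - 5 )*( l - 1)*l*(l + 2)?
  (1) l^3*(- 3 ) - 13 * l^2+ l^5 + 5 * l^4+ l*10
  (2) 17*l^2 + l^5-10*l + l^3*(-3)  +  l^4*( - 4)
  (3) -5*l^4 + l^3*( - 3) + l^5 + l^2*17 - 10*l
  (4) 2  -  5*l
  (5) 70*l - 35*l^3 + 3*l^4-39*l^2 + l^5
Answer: 3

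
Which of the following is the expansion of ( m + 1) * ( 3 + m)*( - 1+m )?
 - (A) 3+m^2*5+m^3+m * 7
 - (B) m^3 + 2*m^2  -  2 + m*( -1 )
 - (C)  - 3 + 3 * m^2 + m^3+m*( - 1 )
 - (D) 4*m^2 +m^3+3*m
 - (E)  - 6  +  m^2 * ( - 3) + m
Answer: C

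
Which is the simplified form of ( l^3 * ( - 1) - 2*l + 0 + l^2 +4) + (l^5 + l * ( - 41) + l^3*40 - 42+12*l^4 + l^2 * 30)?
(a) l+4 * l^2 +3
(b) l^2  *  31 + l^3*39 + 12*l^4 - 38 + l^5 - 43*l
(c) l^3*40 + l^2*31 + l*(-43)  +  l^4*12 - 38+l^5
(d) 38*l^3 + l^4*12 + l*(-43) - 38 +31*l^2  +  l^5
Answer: b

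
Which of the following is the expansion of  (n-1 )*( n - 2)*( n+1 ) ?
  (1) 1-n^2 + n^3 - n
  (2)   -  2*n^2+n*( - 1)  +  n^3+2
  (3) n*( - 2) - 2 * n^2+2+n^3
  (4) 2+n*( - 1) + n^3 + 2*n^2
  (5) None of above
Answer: 2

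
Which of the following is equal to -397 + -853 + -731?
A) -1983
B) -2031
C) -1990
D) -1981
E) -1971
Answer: D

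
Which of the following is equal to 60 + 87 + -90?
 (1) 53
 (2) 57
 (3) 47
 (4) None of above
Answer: 2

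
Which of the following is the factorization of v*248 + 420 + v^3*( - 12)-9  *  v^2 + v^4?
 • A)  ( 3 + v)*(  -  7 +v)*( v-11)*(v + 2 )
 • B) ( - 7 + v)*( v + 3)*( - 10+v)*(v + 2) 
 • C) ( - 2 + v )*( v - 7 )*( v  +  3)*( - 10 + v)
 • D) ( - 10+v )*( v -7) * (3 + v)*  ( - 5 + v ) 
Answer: B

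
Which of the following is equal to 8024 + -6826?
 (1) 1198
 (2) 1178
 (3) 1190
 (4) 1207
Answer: 1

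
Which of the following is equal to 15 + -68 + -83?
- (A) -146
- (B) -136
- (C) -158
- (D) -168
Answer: B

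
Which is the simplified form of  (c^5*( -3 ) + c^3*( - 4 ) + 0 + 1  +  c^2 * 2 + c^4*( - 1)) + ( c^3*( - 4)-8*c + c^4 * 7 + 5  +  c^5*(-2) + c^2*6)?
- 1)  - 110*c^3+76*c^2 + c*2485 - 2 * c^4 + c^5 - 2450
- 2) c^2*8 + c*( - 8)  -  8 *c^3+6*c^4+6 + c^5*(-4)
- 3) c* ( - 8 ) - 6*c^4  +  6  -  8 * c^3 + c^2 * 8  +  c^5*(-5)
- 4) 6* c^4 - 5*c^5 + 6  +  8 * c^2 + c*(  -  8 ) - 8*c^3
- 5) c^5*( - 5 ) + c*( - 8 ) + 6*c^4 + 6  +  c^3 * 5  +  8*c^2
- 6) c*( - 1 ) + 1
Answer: 4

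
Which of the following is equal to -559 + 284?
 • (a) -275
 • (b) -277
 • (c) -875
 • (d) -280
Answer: a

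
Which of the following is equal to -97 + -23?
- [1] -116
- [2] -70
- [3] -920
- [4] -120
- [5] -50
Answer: 4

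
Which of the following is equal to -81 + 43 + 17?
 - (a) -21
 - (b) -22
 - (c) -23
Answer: a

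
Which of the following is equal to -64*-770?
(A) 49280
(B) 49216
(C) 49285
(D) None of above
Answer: A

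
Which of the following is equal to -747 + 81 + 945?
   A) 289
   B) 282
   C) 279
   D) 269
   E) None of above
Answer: C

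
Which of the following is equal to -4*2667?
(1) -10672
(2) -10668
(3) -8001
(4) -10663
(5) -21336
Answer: 2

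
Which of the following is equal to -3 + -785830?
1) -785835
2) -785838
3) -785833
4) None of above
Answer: 3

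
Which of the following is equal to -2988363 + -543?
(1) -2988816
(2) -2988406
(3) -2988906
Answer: 3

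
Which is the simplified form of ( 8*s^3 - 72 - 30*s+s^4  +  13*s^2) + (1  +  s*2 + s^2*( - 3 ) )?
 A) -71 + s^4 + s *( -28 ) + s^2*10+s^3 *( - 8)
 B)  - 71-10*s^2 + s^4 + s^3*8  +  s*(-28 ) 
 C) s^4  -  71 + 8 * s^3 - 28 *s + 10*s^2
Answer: C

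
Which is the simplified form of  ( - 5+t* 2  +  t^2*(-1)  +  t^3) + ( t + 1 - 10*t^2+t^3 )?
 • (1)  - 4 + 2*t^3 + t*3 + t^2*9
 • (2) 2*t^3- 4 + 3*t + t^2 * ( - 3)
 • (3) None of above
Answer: 3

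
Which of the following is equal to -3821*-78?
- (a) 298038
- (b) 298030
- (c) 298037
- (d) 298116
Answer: a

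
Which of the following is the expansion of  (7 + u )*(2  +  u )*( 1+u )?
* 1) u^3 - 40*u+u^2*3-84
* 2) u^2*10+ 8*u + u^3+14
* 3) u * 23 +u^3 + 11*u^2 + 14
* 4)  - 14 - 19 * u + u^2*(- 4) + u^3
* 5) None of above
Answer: 5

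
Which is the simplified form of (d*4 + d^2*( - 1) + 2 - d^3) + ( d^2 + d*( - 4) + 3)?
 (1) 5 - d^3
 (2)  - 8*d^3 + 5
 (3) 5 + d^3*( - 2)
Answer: 1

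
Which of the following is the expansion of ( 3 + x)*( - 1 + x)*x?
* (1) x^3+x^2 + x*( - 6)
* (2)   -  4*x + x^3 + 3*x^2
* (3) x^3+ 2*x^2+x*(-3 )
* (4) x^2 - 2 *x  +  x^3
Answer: 3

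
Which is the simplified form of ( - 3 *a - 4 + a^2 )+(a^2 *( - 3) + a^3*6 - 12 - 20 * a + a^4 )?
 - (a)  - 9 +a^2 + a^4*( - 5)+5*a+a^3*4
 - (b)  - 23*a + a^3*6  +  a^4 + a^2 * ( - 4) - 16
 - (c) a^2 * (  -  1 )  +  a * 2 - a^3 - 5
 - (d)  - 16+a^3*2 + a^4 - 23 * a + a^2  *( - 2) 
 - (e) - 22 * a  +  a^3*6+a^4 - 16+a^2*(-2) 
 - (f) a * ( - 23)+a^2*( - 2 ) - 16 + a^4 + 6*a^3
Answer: f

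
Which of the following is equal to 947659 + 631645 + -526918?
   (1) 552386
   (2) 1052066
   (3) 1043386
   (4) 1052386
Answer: 4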